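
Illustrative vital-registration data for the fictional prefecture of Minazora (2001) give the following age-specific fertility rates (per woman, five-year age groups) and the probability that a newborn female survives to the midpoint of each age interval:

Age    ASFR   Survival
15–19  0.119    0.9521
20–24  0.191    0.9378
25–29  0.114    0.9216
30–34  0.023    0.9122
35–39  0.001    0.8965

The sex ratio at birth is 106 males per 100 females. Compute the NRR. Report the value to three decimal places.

Proportion female at birth = 100 / (100 + 106) = 0.48544.
Survival-weighted fertility by age (5·fₓ·Sₓ):
  15–19: 5 × 0.119 × 0.9521 = 0.56650
  20–24: 5 × 0.191 × 0.9378 = 0.89560
  25–29: 5 × 0.114 × 0.9216 = 0.52531
  30–34: 5 × 0.023 × 0.9122 = 0.10490
  35–39: 5 × 0.001 × 0.8965 = 0.00448
Sum = 2.09679
NRR = 0.48544 × 2.09679 = 1.01787
An NRR exceeding 1 indicates intrinsic growth under these rates.

1.018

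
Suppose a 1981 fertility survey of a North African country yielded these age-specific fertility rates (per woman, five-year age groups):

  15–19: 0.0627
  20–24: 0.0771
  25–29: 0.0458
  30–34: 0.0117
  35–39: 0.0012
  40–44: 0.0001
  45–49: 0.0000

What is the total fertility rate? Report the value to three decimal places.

0.993

Sum of ASFRs = 0.0627 + 0.0771 + 0.0458 + 0.0117 + 0.0012 + 0.0001 + 0.0000 = 0.1986
TFR = 5 × 0.1986 = 0.993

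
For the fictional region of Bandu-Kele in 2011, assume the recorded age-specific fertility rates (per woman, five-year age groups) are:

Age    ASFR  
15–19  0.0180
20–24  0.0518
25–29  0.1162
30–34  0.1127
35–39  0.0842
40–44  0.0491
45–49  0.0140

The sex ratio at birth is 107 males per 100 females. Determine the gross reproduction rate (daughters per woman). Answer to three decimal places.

Proportion female at birth = 100 / (100 + 107) = 0.48309.
Sum of ASFRs = 0.0180 + 0.0518 + 0.1162 + 0.1127 + 0.0842 + 0.0491 + 0.0140 = 0.4460
TFR = 5 × 0.4460 = 2.23
GRR = 0.48309 × 2.23 = 1.07729

1.077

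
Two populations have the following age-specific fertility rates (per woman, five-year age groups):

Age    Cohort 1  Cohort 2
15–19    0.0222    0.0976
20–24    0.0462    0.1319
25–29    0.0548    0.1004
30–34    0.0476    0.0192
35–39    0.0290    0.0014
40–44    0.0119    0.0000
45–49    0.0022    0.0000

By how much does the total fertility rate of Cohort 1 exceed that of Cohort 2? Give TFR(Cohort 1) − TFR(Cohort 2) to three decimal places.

-0.683

Cohort 1:
  Sum of ASFRs = 0.0222 + 0.0462 + 0.0548 + 0.0476 + 0.0290 + 0.0119 + 0.0022 = 0.2139
  TFR = 5 × 0.2139 = 1.0695
Cohort 2:
  Sum of ASFRs = 0.0976 + 0.1319 + 0.1004 + 0.0192 + 0.0014 + 0.0000 + 0.0000 = 0.3505
  TFR = 5 × 0.3505 = 1.7525
Difference = 1.0695 − 1.7525 = -0.683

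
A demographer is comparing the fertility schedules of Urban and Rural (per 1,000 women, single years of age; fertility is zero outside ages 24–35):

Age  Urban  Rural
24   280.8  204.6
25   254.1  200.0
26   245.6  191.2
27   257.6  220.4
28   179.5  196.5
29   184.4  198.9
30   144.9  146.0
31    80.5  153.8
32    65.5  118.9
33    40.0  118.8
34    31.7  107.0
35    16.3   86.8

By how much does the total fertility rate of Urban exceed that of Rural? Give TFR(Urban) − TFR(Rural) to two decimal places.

-0.16

Urban:
  Sum of ASFRs = 280.8 + 254.1 + 245.6 + 257.6 + 179.5 + 184.4 + 144.9 + 80.5 + 65.5 + 40.0 + 31.7 + 16.3 = 1780.9
  TFR = 1780.9 / 1000 = 1.7809
Rural:
  Sum of ASFRs = 204.6 + 200.0 + 191.2 + 220.4 + 196.5 + 198.9 + 146.0 + 153.8 + 118.9 + 118.8 + 107.0 + 86.8 = 1942.9
  TFR = 1942.9 / 1000 = 1.9429
Difference = 1.7809 − 1.9429 = -0.162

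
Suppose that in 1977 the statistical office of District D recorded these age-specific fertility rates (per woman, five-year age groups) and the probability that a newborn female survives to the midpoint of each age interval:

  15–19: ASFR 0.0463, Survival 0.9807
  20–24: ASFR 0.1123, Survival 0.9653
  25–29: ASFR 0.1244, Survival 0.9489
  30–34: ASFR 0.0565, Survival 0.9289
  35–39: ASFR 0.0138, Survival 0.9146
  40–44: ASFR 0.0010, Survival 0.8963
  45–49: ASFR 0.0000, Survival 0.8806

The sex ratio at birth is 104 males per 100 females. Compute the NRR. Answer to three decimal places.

Proportion female at birth = 100 / (100 + 104) = 0.49020.
Per-age-group product (5 × ASFR × survival probability):
  15–19: 5 × 0.0463 × 0.9807 = 0.22703
  20–24: 5 × 0.1123 × 0.9653 = 0.54202
  25–29: 5 × 0.1244 × 0.9489 = 0.59022
  30–34: 5 × 0.0565 × 0.9289 = 0.26241
  35–39: 5 × 0.0138 × 0.9146 = 0.06311
  40–44: 5 × 0.0010 × 0.8963 = 0.00448
  45–49: 5 × 0.0000 × 0.8806 = 0.00000
Sum = 1.68927
NRR = 0.49020 × 1.68927 = 0.82808
An NRR under 1 implies long-run decline under these rates.

0.828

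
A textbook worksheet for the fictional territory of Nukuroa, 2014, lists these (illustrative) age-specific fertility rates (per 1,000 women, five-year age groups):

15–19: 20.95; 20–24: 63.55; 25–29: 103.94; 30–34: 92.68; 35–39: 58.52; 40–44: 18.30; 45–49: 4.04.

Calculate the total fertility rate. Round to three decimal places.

Sum of ASFRs = 20.95 + 63.55 + 103.94 + 92.68 + 58.52 + 18.30 + 4.04 = 361.98
TFR = 5 × 361.98 / 1000 = 1.8099

1.810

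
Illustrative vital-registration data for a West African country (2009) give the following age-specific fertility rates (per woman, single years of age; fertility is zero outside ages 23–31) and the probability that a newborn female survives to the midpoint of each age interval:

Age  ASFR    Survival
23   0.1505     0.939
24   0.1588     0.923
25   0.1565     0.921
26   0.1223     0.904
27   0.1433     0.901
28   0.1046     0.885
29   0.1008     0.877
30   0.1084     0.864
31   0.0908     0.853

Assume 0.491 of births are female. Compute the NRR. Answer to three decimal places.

Proportion female at birth = 0.491.
Per-age-group product (1 × ASFR × survival probability):
  23: 1 × 0.1505 × 0.939 = 0.14132
  24: 1 × 0.1588 × 0.923 = 0.14657
  25: 1 × 0.1565 × 0.921 = 0.14414
  26: 1 × 0.1223 × 0.904 = 0.11056
  27: 1 × 0.1433 × 0.901 = 0.12911
  28: 1 × 0.1046 × 0.885 = 0.09257
  29: 1 × 0.1008 × 0.877 = 0.08840
  30: 1 × 0.1084 × 0.864 = 0.09366
  31: 1 × 0.0908 × 0.853 = 0.07745
Sum = 1.02378
NRR = 0.491 × 1.02378 = 0.50268
NRR < 1, so the cohort does not fully replace itself.

0.503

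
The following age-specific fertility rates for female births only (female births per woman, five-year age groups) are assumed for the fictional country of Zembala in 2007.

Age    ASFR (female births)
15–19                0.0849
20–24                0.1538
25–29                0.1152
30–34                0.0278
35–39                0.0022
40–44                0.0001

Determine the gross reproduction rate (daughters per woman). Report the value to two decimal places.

Sum of female ASFRs = 0.0849 + 0.1538 + 0.1152 + 0.0278 + 0.0022 + 0.0001 = 0.3840
GRR = 5 × 0.3840 = 1.92

1.92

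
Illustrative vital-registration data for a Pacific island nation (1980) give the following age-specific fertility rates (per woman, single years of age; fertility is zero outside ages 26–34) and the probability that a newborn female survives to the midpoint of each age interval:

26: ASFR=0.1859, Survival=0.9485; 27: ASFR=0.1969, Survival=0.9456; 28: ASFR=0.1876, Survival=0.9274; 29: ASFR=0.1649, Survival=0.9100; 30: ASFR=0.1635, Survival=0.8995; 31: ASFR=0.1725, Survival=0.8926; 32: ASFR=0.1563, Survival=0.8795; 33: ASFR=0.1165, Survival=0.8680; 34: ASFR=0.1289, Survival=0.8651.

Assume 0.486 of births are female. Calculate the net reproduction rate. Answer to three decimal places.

Proportion female at birth = 0.486.
Per-age-group product (1 × ASFR × survival probability):
  26: 1 × 0.1859 × 0.9485 = 0.17633
  27: 1 × 0.1969 × 0.9456 = 0.18619
  28: 1 × 0.1876 × 0.9274 = 0.17398
  29: 1 × 0.1649 × 0.9100 = 0.15006
  30: 1 × 0.1635 × 0.8995 = 0.14707
  31: 1 × 0.1725 × 0.8926 = 0.15397
  32: 1 × 0.1563 × 0.8795 = 0.13747
  33: 1 × 0.1165 × 0.8680 = 0.10112
  34: 1 × 0.1289 × 0.8651 = 0.11151
Sum = 1.33770
NRR = 0.486 × 1.33770 = 0.65012

0.650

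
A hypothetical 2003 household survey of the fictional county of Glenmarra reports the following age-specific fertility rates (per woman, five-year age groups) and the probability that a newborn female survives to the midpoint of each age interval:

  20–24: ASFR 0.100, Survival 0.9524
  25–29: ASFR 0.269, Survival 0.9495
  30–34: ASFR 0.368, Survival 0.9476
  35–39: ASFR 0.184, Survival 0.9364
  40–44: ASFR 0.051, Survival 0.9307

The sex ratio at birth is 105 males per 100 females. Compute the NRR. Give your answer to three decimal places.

Proportion female at birth = 100 / (100 + 105) = 0.48780.
Per-age-group product (5 × ASFR × survival probability):
  20–24: 5 × 0.100 × 0.9524 = 0.47620
  25–29: 5 × 0.269 × 0.9495 = 1.27708
  30–34: 5 × 0.368 × 0.9476 = 1.74358
  35–39: 5 × 0.184 × 0.9364 = 0.86149
  40–44: 5 × 0.051 × 0.9307 = 0.23733
Sum = 4.59568
NRR = 0.48780 × 4.59568 = 2.24177
With NRR above 1 the population is above replacement fertility.

2.242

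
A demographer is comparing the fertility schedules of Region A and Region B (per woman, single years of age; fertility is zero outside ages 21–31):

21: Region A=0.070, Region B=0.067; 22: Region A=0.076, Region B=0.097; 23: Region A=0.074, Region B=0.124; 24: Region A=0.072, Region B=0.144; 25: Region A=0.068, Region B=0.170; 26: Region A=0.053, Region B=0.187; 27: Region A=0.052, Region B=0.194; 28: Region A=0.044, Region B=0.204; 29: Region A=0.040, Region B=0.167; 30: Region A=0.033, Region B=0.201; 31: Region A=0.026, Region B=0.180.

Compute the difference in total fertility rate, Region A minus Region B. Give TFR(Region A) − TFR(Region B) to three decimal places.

Region A:
  Sum of ASFRs = 0.070 + 0.076 + 0.074 + 0.072 + 0.068 + 0.053 + 0.052 + 0.044 + 0.040 + 0.033 + 0.026 = 0.608
  TFR = 0.608
Region B:
  Sum of ASFRs = 0.067 + 0.097 + 0.124 + 0.144 + 0.170 + 0.187 + 0.194 + 0.204 + 0.167 + 0.201 + 0.180 = 1.735
  TFR = 1.735
Difference = 0.608 − 1.735 = -1.127

-1.127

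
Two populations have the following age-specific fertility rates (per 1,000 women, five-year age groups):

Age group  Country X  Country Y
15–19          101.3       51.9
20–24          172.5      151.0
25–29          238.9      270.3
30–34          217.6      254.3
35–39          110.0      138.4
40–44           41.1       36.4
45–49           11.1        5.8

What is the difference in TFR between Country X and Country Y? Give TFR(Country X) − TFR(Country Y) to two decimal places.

Country X:
  Sum of ASFRs = 101.3 + 172.5 + 238.9 + 217.6 + 110.0 + 41.1 + 11.1 = 892.5
  TFR = 5 × 892.5 / 1000 = 4.4625
Country Y:
  Sum of ASFRs = 51.9 + 151.0 + 270.3 + 254.3 + 138.4 + 36.4 + 5.8 = 908.1
  TFR = 5 × 908.1 / 1000 = 4.5405
Difference = 4.4625 − 4.5405 = -0.078

-0.08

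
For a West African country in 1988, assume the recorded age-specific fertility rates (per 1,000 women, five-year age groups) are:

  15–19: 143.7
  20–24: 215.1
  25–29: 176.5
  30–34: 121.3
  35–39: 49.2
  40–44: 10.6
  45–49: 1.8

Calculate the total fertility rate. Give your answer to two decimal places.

3.59

Sum of ASFRs = 143.7 + 215.1 + 176.5 + 121.3 + 49.2 + 10.6 + 1.8 = 718.2
TFR = 5 × 718.2 / 1000 = 3.591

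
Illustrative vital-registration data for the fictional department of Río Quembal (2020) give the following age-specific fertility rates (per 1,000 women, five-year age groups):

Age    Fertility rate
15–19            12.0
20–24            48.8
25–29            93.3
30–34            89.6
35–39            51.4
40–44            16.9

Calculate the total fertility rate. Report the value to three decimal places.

Sum of ASFRs = 12.0 + 48.8 + 93.3 + 89.6 + 51.4 + 16.9 = 312.0
TFR = 5 × 312.0 / 1000 = 1.56

1.560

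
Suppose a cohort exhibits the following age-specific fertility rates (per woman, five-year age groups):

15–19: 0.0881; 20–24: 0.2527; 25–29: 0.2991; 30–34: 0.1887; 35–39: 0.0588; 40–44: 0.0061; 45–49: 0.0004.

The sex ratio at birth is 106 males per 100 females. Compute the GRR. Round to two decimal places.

Proportion female at birth = 100 / (100 + 106) = 0.48544.
Sum of ASFRs = 0.0881 + 0.2527 + 0.2991 + 0.1887 + 0.0588 + 0.0061 + 0.0004 = 0.8939
TFR = 5 × 0.8939 = 4.4695
GRR = 0.48544 × 4.4695 = 2.16967

2.17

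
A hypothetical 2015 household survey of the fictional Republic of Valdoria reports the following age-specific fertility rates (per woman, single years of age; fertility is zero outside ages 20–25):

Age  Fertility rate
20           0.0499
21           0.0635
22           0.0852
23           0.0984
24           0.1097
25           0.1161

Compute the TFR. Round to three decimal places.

Sum of ASFRs = 0.0499 + 0.0635 + 0.0852 + 0.0984 + 0.1097 + 0.1161 = 0.5228
TFR = 0.5228

0.523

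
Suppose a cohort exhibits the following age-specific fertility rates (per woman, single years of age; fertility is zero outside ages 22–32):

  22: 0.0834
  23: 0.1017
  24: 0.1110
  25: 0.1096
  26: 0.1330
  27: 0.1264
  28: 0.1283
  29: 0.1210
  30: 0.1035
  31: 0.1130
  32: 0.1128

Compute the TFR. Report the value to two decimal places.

1.24

Sum of ASFRs = 0.0834 + 0.1017 + 0.1110 + 0.1096 + 0.1330 + 0.1264 + 0.1283 + 0.1210 + 0.1035 + 0.1130 + 0.1128 = 1.2437
TFR = 1.2437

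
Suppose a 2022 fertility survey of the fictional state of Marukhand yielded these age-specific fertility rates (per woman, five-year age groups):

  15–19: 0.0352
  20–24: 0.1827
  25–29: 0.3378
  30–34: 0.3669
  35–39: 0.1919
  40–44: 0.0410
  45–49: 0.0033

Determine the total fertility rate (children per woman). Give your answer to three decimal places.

5.794

Sum of ASFRs = 0.0352 + 0.1827 + 0.3378 + 0.3669 + 0.1919 + 0.0410 + 0.0033 = 1.1588
TFR = 5 × 1.1588 = 5.794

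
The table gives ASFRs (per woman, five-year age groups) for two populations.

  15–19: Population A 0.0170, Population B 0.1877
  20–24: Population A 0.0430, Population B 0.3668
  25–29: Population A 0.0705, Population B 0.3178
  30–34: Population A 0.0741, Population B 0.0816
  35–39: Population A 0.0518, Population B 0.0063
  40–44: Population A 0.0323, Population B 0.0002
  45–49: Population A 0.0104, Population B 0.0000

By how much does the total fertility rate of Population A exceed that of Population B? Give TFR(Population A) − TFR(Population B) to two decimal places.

Population A:
  Sum of ASFRs = 0.0170 + 0.0430 + 0.0705 + 0.0741 + 0.0518 + 0.0323 + 0.0104 = 0.2991
  TFR = 5 × 0.2991 = 1.4955
Population B:
  Sum of ASFRs = 0.1877 + 0.3668 + 0.3178 + 0.0816 + 0.0063 + 0.0002 + 0.0000 = 0.9604
  TFR = 5 × 0.9604 = 4.802
Difference = 1.4955 − 4.802 = -3.3065

-3.31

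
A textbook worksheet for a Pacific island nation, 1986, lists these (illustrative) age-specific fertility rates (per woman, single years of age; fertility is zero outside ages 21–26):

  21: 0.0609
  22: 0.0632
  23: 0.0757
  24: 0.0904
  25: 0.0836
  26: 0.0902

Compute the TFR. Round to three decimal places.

Sum of ASFRs = 0.0609 + 0.0632 + 0.0757 + 0.0904 + 0.0836 + 0.0902 = 0.4640
TFR = 0.464

0.464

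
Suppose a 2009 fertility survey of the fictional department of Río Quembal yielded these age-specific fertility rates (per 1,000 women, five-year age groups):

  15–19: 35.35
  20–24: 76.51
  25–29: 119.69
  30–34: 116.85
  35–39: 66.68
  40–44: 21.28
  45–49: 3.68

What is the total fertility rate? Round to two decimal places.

2.20

Sum of ASFRs = 35.35 + 76.51 + 119.69 + 116.85 + 66.68 + 21.28 + 3.68 = 440.04
TFR = 5 × 440.04 / 1000 = 2.2002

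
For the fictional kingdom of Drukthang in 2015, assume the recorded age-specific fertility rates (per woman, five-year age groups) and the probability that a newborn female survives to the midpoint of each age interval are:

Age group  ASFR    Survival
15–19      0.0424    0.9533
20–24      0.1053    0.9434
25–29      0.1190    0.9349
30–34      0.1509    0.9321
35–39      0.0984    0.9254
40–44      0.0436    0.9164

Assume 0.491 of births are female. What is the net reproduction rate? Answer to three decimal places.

Proportion female at birth = 0.491.
Per-age-group product (5 × ASFR × survival probability):
  15–19: 5 × 0.0424 × 0.9533 = 0.20210
  20–24: 5 × 0.1053 × 0.9434 = 0.49670
  25–29: 5 × 0.1190 × 0.9349 = 0.55627
  30–34: 5 × 0.1509 × 0.9321 = 0.70327
  35–39: 5 × 0.0984 × 0.9254 = 0.45530
  40–44: 5 × 0.0436 × 0.9164 = 0.19978
Sum = 2.61342
NRR = 0.491 × 2.61342 = 1.28319

1.283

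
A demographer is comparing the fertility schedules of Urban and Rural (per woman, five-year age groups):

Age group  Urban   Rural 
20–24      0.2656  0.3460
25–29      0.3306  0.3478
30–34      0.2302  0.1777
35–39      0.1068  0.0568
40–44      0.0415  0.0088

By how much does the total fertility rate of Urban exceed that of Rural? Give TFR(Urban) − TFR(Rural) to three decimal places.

0.188

Urban:
  Sum of ASFRs = 0.2656 + 0.3306 + 0.2302 + 0.1068 + 0.0415 = 0.9747
  TFR = 5 × 0.9747 = 4.8735
Rural:
  Sum of ASFRs = 0.3460 + 0.3478 + 0.1777 + 0.0568 + 0.0088 = 0.9371
  TFR = 5 × 0.9371 = 4.6855
Difference = 4.8735 − 4.6855 = 0.188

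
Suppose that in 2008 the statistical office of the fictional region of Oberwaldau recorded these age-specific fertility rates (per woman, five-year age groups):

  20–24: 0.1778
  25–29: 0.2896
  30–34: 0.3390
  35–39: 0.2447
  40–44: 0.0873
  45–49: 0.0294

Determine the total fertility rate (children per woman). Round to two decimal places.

5.84

Sum of ASFRs = 0.1778 + 0.2896 + 0.3390 + 0.2447 + 0.0873 + 0.0294 = 1.1678
TFR = 5 × 1.1678 = 5.839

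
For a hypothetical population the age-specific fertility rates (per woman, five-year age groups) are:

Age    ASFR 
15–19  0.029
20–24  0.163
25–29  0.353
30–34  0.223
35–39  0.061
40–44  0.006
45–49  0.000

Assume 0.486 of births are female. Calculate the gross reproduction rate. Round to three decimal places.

Proportion female at birth = 0.486.
Sum of ASFRs = 0.029 + 0.163 + 0.353 + 0.223 + 0.061 + 0.006 + 0.000 = 0.835
TFR = 5 × 0.835 = 4.175
GRR = 0.486 × 4.175 = 2.02905

2.029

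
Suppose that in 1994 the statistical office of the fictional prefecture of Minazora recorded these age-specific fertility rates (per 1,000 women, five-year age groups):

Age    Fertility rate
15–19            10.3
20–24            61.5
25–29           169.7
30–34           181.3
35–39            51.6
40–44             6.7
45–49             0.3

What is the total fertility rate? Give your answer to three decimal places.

2.407

Sum of ASFRs = 10.3 + 61.5 + 169.7 + 181.3 + 51.6 + 6.7 + 0.3 = 481.4
TFR = 5 × 481.4 / 1000 = 2.407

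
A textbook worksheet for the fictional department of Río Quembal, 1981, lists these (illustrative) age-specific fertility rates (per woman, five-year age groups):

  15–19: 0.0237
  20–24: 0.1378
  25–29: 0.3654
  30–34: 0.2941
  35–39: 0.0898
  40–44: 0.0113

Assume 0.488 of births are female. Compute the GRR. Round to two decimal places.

2.25

Proportion female at birth = 0.488.
Sum of ASFRs = 0.0237 + 0.1378 + 0.3654 + 0.2941 + 0.0898 + 0.0113 = 0.9221
TFR = 5 × 0.9221 = 4.6105
GRR = 0.488 × 4.6105 = 2.24992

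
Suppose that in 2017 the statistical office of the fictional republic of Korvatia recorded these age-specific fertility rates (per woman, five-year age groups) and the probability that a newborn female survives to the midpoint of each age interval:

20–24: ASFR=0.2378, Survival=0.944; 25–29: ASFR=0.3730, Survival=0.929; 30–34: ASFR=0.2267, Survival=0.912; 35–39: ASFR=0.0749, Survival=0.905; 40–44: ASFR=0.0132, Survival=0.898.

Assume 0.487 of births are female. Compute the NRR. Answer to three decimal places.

2.088

Proportion female at birth = 0.487.
Per-age-group product (5 × ASFR × survival probability):
  20–24: 5 × 0.2378 × 0.944 = 1.12242
  25–29: 5 × 0.3730 × 0.929 = 1.73259
  30–34: 5 × 0.2267 × 0.912 = 1.03375
  35–39: 5 × 0.0749 × 0.905 = 0.33892
  40–44: 5 × 0.0132 × 0.898 = 0.05927
Sum = 4.28695
NRR = 0.487 × 4.28695 = 2.08774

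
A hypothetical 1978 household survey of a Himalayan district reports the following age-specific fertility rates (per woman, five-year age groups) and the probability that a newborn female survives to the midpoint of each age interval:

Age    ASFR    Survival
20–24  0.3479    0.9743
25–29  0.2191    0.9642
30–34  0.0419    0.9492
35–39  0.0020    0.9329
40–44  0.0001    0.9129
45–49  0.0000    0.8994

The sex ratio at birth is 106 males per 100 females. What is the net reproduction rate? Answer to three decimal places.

1.437

Proportion female at birth = 100 / (100 + 106) = 0.48544.
Weighting each age-specific rate by interval width and survival:
  20–24: 5 × 0.3479 × 0.9743 = 1.69479
  25–29: 5 × 0.2191 × 0.9642 = 1.05628
  30–34: 5 × 0.0419 × 0.9492 = 0.19886
  35–39: 5 × 0.0020 × 0.9329 = 0.00933
  40–44: 5 × 0.0001 × 0.9129 = 0.00046
  45–49: 5 × 0.0000 × 0.8994 = 0.00000
Sum = 2.95972
NRR = 0.48544 × 2.95972 = 1.43677
NRR > 1, so each generation more than replaces itself.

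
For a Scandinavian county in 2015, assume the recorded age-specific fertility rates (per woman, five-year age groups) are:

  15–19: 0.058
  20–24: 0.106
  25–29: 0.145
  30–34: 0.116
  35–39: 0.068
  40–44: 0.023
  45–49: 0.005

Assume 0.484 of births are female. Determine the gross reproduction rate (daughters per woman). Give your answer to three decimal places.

1.261

Proportion female at birth = 0.484.
Sum of ASFRs = 0.058 + 0.106 + 0.145 + 0.116 + 0.068 + 0.023 + 0.005 = 0.521
TFR = 5 × 0.521 = 2.605
GRR = 0.484 × 2.605 = 1.26082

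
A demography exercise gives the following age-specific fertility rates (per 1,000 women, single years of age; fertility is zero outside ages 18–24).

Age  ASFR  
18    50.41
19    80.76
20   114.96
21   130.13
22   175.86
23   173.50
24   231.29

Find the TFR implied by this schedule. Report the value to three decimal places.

0.957

Sum of ASFRs = 50.41 + 80.76 + 114.96 + 130.13 + 175.86 + 173.50 + 231.29 = 956.91
TFR = 956.91 / 1000 = 0.95691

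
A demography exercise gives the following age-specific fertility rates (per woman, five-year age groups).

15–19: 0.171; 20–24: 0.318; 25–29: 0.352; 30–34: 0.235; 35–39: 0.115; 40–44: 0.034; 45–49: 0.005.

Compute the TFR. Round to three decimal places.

Sum of ASFRs = 0.171 + 0.318 + 0.352 + 0.235 + 0.115 + 0.034 + 0.005 = 1.230
TFR = 5 × 1.230 = 6.15

6.150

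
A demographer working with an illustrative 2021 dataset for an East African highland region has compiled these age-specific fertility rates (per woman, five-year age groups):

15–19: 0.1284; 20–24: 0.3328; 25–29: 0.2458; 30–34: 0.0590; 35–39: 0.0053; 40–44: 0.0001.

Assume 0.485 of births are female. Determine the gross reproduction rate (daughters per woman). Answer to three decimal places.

1.871

Proportion female at birth = 0.485.
Sum of ASFRs = 0.1284 + 0.3328 + 0.2458 + 0.0590 + 0.0053 + 0.0001 = 0.7714
TFR = 5 × 0.7714 = 3.857
GRR = 0.485 × 3.857 = 1.87065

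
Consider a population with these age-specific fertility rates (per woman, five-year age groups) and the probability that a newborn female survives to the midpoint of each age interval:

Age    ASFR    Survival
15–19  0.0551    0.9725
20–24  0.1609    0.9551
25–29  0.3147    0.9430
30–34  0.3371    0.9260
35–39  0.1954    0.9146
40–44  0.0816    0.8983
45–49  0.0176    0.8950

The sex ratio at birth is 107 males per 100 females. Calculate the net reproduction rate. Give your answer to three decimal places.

Proportion female at birth = 100 / (100 + 107) = 0.48309.
Weighting each age-specific rate by interval width and survival:
  15–19: 5 × 0.0551 × 0.9725 = 0.26792
  20–24: 5 × 0.1609 × 0.9551 = 0.76838
  25–29: 5 × 0.3147 × 0.9430 = 1.48381
  30–34: 5 × 0.3371 × 0.9260 = 1.56077
  35–39: 5 × 0.1954 × 0.9146 = 0.89356
  40–44: 5 × 0.0816 × 0.8983 = 0.36651
  45–49: 5 × 0.0176 × 0.8950 = 0.07876
Sum = 5.41971
NRR = 0.48309 × 5.41971 = 2.61821

2.618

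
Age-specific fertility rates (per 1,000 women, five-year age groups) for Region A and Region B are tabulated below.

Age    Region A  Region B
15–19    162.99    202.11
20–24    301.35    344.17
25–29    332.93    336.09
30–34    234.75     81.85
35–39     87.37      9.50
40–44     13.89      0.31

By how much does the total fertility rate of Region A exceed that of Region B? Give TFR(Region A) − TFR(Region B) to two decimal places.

Region A:
  Sum of ASFRs = 162.99 + 301.35 + 332.93 + 234.75 + 87.37 + 13.89 = 1133.28
  TFR = 5 × 1133.28 / 1000 = 5.6664
Region B:
  Sum of ASFRs = 202.11 + 344.17 + 336.09 + 81.85 + 9.50 + 0.31 = 974.03
  TFR = 5 × 974.03 / 1000 = 4.87015
Difference = 5.6664 − 4.87015 = 0.79625

0.80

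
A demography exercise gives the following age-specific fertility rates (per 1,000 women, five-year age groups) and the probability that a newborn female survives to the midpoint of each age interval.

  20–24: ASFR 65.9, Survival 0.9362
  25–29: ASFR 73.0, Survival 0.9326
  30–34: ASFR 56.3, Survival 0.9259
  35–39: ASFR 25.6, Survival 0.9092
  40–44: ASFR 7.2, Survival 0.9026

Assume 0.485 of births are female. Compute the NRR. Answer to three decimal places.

Proportion female at birth = 0.485.
Survival-weighted fertility by age (5·fₓ·Sₓ):
  20–24: 5 × 65.9/1000 × 0.9362 = 0.30848
  25–29: 5 × 73.0/1000 × 0.9326 = 0.34040
  30–34: 5 × 56.3/1000 × 0.9259 = 0.26064
  35–39: 5 × 25.6/1000 × 0.9092 = 0.11638
  40–44: 5 × 7.2/1000 × 0.9026 = 0.03249
Sum = 1.05839
NRR = 0.485 × 1.05839 = 0.51332

0.513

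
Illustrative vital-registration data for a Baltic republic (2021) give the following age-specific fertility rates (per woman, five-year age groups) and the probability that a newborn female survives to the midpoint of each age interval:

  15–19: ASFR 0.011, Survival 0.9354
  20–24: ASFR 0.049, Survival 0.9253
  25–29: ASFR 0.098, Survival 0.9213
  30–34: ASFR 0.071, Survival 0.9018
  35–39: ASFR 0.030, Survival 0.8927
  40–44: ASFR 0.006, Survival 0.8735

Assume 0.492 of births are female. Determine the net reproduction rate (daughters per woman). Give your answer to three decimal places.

0.595

Proportion female at birth = 0.492.
Each age group contributes 5 × ASFR × survival:
  15–19: 5 × 0.011 × 0.9354 = 0.05145
  20–24: 5 × 0.049 × 0.9253 = 0.22670
  25–29: 5 × 0.098 × 0.9213 = 0.45144
  30–34: 5 × 0.071 × 0.9018 = 0.32014
  35–39: 5 × 0.030 × 0.8927 = 0.13391
  40–44: 5 × 0.006 × 0.8735 = 0.02621
Sum = 1.20985
NRR = 0.492 × 1.20985 = 0.59525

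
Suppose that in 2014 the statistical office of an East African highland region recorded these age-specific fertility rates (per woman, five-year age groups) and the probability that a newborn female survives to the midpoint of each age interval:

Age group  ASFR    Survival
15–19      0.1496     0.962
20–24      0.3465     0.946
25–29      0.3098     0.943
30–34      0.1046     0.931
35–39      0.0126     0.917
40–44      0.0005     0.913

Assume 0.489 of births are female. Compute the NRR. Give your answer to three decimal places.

2.135

Proportion female at birth = 0.489.
Per-age-group product (5 × ASFR × survival probability):
  15–19: 5 × 0.1496 × 0.962 = 0.71958
  20–24: 5 × 0.3465 × 0.946 = 1.63895
  25–29: 5 × 0.3098 × 0.943 = 1.46071
  30–34: 5 × 0.1046 × 0.931 = 0.48691
  35–39: 5 × 0.0126 × 0.917 = 0.05777
  40–44: 5 × 0.0005 × 0.913 = 0.00228
Sum = 4.36620
NRR = 0.489 × 4.36620 = 2.13507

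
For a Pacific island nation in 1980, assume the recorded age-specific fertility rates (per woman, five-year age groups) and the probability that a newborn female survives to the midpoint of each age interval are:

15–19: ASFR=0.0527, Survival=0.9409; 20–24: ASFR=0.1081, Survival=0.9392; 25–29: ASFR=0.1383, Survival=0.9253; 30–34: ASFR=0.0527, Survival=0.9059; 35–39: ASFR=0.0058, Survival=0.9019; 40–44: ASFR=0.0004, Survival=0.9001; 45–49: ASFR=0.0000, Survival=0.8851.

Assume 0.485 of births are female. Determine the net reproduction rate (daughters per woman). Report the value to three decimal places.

0.806

Proportion female at birth = 0.485.
Per-age-group product (5 × ASFR × survival probability):
  15–19: 5 × 0.0527 × 0.9409 = 0.24793
  20–24: 5 × 0.1081 × 0.9392 = 0.50764
  25–29: 5 × 0.1383 × 0.9253 = 0.63984
  30–34: 5 × 0.0527 × 0.9059 = 0.23870
  35–39: 5 × 0.0058 × 0.9019 = 0.02616
  40–44: 5 × 0.0004 × 0.9001 = 0.00180
  45–49: 5 × 0.0000 × 0.8851 = 0.00000
Sum = 1.66207
NRR = 0.485 × 1.66207 = 0.80610
An NRR under 1 implies long-run decline under these rates.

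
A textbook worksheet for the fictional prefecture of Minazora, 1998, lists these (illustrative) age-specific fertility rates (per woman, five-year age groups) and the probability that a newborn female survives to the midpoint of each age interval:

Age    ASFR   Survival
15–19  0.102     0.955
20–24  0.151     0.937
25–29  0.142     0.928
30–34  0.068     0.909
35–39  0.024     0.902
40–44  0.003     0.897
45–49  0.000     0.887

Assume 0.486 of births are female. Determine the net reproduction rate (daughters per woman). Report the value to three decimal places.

1.110

Proportion female at birth = 0.486.
Each age group contributes 5 × ASFR × survival:
  15–19: 5 × 0.102 × 0.955 = 0.48705
  20–24: 5 × 0.151 × 0.937 = 0.70744
  25–29: 5 × 0.142 × 0.928 = 0.65888
  30–34: 5 × 0.068 × 0.909 = 0.30906
  35–39: 5 × 0.024 × 0.902 = 0.10824
  40–44: 5 × 0.003 × 0.897 = 0.01346
  45–49: 5 × 0.000 × 0.887 = 0.00000
Sum = 2.28413
NRR = 0.486 × 2.28413 = 1.11009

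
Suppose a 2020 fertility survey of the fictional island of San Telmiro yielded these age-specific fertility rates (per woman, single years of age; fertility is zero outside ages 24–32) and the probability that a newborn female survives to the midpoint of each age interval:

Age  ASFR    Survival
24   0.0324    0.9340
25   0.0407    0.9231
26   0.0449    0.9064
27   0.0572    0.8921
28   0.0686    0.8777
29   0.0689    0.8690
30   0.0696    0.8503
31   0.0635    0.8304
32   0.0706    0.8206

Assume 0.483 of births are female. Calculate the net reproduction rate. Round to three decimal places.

Proportion female at birth = 0.483.
Survival-weighted fertility by age (1·fₓ·Sₓ):
  24: 1 × 0.0324 × 0.9340 = 0.03026
  25: 1 × 0.0407 × 0.9231 = 0.03757
  26: 1 × 0.0449 × 0.9064 = 0.04070
  27: 1 × 0.0572 × 0.8921 = 0.05103
  28: 1 × 0.0686 × 0.8777 = 0.06021
  29: 1 × 0.0689 × 0.8690 = 0.05987
  30: 1 × 0.0696 × 0.8503 = 0.05918
  31: 1 × 0.0635 × 0.8304 = 0.05273
  32: 1 × 0.0706 × 0.8206 = 0.05793
Sum = 0.44948
NRR = 0.483 × 0.44948 = 0.21710
NRR < 1, so the cohort does not fully replace itself.

0.217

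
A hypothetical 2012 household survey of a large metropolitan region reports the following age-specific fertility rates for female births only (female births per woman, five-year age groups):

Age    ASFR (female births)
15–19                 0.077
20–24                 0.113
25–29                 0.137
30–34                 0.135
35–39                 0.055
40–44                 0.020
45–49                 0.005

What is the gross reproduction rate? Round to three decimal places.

2.710

Sum of female ASFRs = 0.077 + 0.113 + 0.137 + 0.135 + 0.055 + 0.020 + 0.005 = 0.542
GRR = 5 × 0.542 = 2.71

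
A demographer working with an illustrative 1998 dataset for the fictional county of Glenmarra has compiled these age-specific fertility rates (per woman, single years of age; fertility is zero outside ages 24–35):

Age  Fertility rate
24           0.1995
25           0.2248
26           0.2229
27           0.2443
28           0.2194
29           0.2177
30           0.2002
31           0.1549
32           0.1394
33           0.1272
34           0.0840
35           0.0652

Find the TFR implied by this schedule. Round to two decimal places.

Sum of ASFRs = 0.1995 + 0.2248 + 0.2229 + 0.2443 + 0.2194 + 0.2177 + 0.2002 + 0.1549 + 0.1394 + 0.1272 + 0.0840 + 0.0652 = 2.0995
TFR = 2.0995

2.10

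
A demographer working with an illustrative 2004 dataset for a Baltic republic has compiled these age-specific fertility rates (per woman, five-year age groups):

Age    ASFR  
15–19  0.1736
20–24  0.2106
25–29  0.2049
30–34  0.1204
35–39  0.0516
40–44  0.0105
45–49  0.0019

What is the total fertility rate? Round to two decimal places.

3.87

Sum of ASFRs = 0.1736 + 0.2106 + 0.2049 + 0.1204 + 0.0516 + 0.0105 + 0.0019 = 0.7735
TFR = 5 × 0.7735 = 3.8675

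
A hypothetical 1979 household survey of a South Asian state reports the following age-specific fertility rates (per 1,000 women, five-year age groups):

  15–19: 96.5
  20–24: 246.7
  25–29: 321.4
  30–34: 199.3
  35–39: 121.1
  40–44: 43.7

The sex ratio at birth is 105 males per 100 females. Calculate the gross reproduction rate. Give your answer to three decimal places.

Proportion female at birth = 100 / (100 + 105) = 0.48780.
Sum of ASFRs = 96.5 + 246.7 + 321.4 + 199.3 + 121.1 + 43.7 = 1028.7
TFR = 5 × 1028.7 / 1000 = 5.1435
GRR = 0.48780 × 5.1435 = 2.50900

2.509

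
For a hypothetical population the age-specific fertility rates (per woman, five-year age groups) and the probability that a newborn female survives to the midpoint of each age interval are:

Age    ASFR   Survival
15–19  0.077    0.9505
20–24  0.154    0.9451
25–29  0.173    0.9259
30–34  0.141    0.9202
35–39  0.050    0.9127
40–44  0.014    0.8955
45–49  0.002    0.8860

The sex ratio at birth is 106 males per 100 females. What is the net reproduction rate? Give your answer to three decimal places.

Proportion female at birth = 100 / (100 + 106) = 0.48544.
Survival-weighted fertility by age (5·fₓ·Sₓ):
  15–19: 5 × 0.077 × 0.9505 = 0.36594
  20–24: 5 × 0.154 × 0.9451 = 0.72773
  25–29: 5 × 0.173 × 0.9259 = 0.80090
  30–34: 5 × 0.141 × 0.9202 = 0.64874
  35–39: 5 × 0.050 × 0.9127 = 0.22818
  40–44: 5 × 0.014 × 0.8955 = 0.06269
  45–49: 5 × 0.002 × 0.8860 = 0.00886
Sum = 2.84304
NRR = 0.48544 × 2.84304 = 1.38013

1.380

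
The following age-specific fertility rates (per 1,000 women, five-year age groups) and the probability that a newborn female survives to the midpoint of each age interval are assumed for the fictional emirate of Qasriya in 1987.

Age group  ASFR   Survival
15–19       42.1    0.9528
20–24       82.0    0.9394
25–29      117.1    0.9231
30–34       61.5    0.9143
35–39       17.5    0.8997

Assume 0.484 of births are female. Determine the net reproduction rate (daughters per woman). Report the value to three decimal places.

Proportion female at birth = 0.484.
Survival-weighted fertility by age (5·fₓ·Sₓ):
  15–19: 5 × 42.1/1000 × 0.9528 = 0.20056
  20–24: 5 × 82.0/1000 × 0.9394 = 0.38515
  25–29: 5 × 117.1/1000 × 0.9231 = 0.54048
  30–34: 5 × 61.5/1000 × 0.9143 = 0.28115
  35–39: 5 × 17.5/1000 × 0.8997 = 0.07872
Sum = 1.48606
NRR = 0.484 × 1.48606 = 0.71925

0.719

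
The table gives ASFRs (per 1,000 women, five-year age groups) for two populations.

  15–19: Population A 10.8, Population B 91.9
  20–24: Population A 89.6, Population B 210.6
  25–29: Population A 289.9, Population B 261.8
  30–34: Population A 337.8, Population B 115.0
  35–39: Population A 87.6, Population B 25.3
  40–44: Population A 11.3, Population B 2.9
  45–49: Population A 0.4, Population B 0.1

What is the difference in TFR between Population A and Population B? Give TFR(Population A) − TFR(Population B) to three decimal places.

0.599

Population A:
  Sum of ASFRs = 10.8 + 89.6 + 289.9 + 337.8 + 87.6 + 11.3 + 0.4 = 827.4
  TFR = 5 × 827.4 / 1000 = 4.137
Population B:
  Sum of ASFRs = 91.9 + 210.6 + 261.8 + 115.0 + 25.3 + 2.9 + 0.1 = 707.6
  TFR = 5 × 707.6 / 1000 = 3.538
Difference = 4.137 − 3.538 = 0.599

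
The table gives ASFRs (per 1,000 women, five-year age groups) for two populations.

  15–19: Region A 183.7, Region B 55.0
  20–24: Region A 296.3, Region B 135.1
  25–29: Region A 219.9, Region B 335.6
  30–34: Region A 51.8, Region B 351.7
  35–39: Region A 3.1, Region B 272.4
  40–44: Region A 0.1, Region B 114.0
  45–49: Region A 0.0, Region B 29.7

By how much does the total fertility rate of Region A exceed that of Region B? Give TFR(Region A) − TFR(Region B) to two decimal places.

Region A:
  Sum of ASFRs = 183.7 + 296.3 + 219.9 + 51.8 + 3.1 + 0.1 + 0.0 = 754.9
  TFR = 5 × 754.9 / 1000 = 3.7745
Region B:
  Sum of ASFRs = 55.0 + 135.1 + 335.6 + 351.7 + 272.4 + 114.0 + 29.7 = 1293.5
  TFR = 5 × 1293.5 / 1000 = 6.4675
Difference = 3.7745 − 6.4675 = -2.693

-2.69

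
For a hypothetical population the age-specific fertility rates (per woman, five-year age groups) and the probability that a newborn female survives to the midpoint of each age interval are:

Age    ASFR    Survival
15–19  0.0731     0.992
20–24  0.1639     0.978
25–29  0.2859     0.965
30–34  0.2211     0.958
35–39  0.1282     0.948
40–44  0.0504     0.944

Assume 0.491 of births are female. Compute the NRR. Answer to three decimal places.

Proportion female at birth = 0.491.
Weighting each age-specific rate by interval width and survival:
  15–19: 5 × 0.0731 × 0.992 = 0.36258
  20–24: 5 × 0.1639 × 0.978 = 0.80147
  25–29: 5 × 0.2859 × 0.965 = 1.37947
  30–34: 5 × 0.2211 × 0.958 = 1.05907
  35–39: 5 × 0.1282 × 0.948 = 0.60767
  40–44: 5 × 0.0504 × 0.944 = 0.23789
Sum = 4.44815
NRR = 0.491 × 4.44815 = 2.18404
An NRR exceeding 1 indicates intrinsic growth under these rates.

2.184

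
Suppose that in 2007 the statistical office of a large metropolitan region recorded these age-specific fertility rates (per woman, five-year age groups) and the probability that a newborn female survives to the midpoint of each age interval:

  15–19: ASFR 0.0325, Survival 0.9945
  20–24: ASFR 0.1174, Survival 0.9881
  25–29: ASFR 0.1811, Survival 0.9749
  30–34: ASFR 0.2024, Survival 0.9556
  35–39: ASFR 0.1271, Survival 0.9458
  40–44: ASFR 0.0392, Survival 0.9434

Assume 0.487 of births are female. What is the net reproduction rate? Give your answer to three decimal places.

Proportion female at birth = 0.487.
Weighting each age-specific rate by interval width and survival:
  15–19: 5 × 0.0325 × 0.9945 = 0.16161
  20–24: 5 × 0.1174 × 0.9881 = 0.58001
  25–29: 5 × 0.1811 × 0.9749 = 0.88277
  30–34: 5 × 0.2024 × 0.9556 = 0.96707
  35–39: 5 × 0.1271 × 0.9458 = 0.60106
  40–44: 5 × 0.0392 × 0.9434 = 0.18491
Sum = 3.37743
NRR = 0.487 × 3.37743 = 1.64481
With NRR above 1 the population is above replacement fertility.

1.645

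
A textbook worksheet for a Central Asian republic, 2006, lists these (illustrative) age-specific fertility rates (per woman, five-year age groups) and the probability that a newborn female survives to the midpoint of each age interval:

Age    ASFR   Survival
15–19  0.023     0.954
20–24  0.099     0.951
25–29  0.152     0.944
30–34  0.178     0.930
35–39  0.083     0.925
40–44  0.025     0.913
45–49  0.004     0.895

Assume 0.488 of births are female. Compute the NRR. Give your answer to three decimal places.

1.289

Proportion female at birth = 0.488.
Weighting each age-specific rate by interval width and survival:
  15–19: 5 × 0.023 × 0.954 = 0.10971
  20–24: 5 × 0.099 × 0.951 = 0.47075
  25–29: 5 × 0.152 × 0.944 = 0.71744
  30–34: 5 × 0.178 × 0.930 = 0.82770
  35–39: 5 × 0.083 × 0.925 = 0.38388
  40–44: 5 × 0.025 × 0.913 = 0.11413
  45–49: 5 × 0.004 × 0.895 = 0.01790
Sum = 2.64151
NRR = 0.488 × 2.64151 = 1.28906
An NRR exceeding 1 indicates intrinsic growth under these rates.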